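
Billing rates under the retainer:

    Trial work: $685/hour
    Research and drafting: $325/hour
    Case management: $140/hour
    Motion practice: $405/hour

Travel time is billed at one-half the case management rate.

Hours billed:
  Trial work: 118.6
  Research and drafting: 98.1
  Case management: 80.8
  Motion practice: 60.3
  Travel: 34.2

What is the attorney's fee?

$151,251.00

Trial work: 118.6 × $685 = $81,241.00
Research and drafting: 98.1 × $325 = $31,882.50
Case management: 80.8 × $140 = $11,312.00
Motion practice: 60.3 × $405 = $24,421.50
Subtotal: $81,241.00 + $31,882.50 + $11,312.00 + $24,421.50 = $148,857.00
Travel: 34.2 × ($140 ÷ 2) = 34.2 × $70.00 = $2,394.00
Total: $148,857.00 + $2,394.00 = $151,251.00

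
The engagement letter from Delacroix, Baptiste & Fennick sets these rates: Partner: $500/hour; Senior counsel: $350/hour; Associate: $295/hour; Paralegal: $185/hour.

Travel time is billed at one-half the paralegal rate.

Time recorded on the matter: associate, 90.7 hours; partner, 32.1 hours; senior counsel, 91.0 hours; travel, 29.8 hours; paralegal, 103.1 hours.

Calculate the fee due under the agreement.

Partner: 32.1 × $500 = $16,050.00
Senior counsel: 91.0 × $350 = $31,850.00
Associate: 90.7 × $295 = $26,756.50
Paralegal: 103.1 × $185 = $19,073.50
Subtotal: $16,050.00 + $31,850.00 + $26,756.50 + $19,073.50 = $93,730.00
Travel: 29.8 × ($185 ÷ 2) = 29.8 × $92.50 = $2,756.50
Total: $93,730.00 + $2,756.50 = $96,486.50

$96,486.50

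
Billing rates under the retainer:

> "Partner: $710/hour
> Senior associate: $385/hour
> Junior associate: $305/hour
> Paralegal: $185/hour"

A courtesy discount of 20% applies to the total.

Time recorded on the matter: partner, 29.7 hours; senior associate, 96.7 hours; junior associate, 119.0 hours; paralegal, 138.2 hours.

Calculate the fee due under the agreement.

$96,142.80

Partner: 29.7 × $710 = $21,087.00
Senior associate: 96.7 × $385 = $37,229.50
Junior associate: 119.0 × $305 = $36,295.00
Paralegal: 138.2 × $185 = $25,567.00
Subtotal: $120,178.50
Less 20% discount: −$24,035.70
Total: $120,178.50 − $24,035.70 = $96,142.80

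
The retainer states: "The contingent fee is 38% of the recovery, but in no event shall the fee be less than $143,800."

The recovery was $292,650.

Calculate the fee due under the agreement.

$143,800.00

38% of $292,650 = $111,207.00
That is below the $143,800 minimum, so the minimum applies.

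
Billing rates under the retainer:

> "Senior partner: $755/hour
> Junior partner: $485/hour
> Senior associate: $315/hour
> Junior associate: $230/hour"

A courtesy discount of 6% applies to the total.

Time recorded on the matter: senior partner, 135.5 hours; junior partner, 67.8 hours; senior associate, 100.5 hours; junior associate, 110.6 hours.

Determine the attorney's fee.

$180,744.14

Senior partner: 135.5 × $755 = $102,302.50
Junior partner: 67.8 × $485 = $32,883.00
Senior associate: 100.5 × $315 = $31,657.50
Junior associate: 110.6 × $230 = $25,438.00
Subtotal: $192,281.00
Less 6% discount: −$11,536.86
Total: $192,281.00 − $11,536.86 = $180,744.14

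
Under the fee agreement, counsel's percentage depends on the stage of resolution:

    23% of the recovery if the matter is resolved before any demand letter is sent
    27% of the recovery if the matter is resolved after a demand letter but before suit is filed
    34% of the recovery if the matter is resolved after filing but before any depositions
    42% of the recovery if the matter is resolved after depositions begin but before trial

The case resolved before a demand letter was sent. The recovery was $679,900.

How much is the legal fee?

$156,377.00

The matter resolved before a demand letter was sent, so the 23% rate applies.
$679,900 × 23% = $156,377.00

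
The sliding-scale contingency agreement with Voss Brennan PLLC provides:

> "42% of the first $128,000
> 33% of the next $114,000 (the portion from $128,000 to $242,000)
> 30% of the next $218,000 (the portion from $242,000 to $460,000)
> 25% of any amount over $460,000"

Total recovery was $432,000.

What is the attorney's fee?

$148,380.00

First $128,000 at 42% = $53,760.00
Next $114,000 at 33% = $37,620.00
Remaining $190,000 at 30% = $57,000.00
Fee: $53,760.00 + $37,620.00 + $57,000.00 = $148,380.00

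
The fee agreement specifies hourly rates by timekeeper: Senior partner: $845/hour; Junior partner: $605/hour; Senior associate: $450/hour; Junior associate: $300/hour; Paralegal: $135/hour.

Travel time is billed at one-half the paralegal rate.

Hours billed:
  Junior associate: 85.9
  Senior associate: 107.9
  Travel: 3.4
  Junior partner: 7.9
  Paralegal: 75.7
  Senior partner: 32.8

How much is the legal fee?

Senior partner: 32.8 × $845 = $27,716.00
Junior partner: 7.9 × $605 = $4,779.50
Senior associate: 107.9 × $450 = $48,555.00
Junior associate: 85.9 × $300 = $25,770.00
Paralegal: 75.7 × $135 = $10,219.50
Subtotal: $27,716.00 + $4,779.50 + $48,555.00 + $25,770.00 + $10,219.50 = $117,040.00
Travel: 3.4 × ($135 ÷ 2) = 3.4 × $67.50 = $229.50
Total: $117,040.00 + $229.50 = $117,269.50

$117,269.50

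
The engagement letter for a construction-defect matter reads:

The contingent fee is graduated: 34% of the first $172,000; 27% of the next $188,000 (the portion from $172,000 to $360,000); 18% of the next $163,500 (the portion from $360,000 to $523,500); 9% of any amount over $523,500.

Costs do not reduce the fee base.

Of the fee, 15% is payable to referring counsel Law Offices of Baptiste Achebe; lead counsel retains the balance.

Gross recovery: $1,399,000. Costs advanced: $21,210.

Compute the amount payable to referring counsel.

Fee base is the gross recovery, $1,399,000; costs are reimbursed separately.
First $172,000 at 34% = $58,480.00
Next $188,000 at 27% = $50,760.00
Next $163,500 at 18% = $29,430.00
Remaining $875,500 at 9% = $78,795.00
Fee: $58,480.00 + $50,760.00 + $29,430.00 + $78,795.00 = $217,465.00
Referral share: 15% of $217,465.00 = $32,619.75; lead counsel retains $217,465.00 − $32,619.75 = $184,845.25.

$32,619.75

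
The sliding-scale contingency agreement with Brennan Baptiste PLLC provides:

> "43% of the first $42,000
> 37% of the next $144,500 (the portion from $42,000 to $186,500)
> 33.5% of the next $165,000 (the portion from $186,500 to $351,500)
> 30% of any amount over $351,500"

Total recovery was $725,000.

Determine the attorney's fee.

First $42,000 at 43% = $18,060.00
Next $144,500 at 37% = $53,465.00
Next $165,000 at 33.5% = $55,275.00
Remaining $373,500 at 30% = $112,050.00
Fee: $18,060.00 + $53,465.00 + $55,275.00 + $112,050.00 = $238,850.00

$238,850.00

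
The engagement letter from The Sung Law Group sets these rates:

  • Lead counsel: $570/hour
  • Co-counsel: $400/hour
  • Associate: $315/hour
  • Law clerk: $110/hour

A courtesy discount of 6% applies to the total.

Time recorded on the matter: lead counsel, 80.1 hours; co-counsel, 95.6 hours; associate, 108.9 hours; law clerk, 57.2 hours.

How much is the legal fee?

Lead counsel: 80.1 × $570 = $45,657.00
Co-counsel: 95.6 × $400 = $38,240.00
Associate: 108.9 × $315 = $34,303.50
Law clerk: 57.2 × $110 = $6,292.00
Subtotal: $124,492.50
Less 6% discount: −$7,469.55
Total: $124,492.50 − $7,469.55 = $117,022.95

$117,022.95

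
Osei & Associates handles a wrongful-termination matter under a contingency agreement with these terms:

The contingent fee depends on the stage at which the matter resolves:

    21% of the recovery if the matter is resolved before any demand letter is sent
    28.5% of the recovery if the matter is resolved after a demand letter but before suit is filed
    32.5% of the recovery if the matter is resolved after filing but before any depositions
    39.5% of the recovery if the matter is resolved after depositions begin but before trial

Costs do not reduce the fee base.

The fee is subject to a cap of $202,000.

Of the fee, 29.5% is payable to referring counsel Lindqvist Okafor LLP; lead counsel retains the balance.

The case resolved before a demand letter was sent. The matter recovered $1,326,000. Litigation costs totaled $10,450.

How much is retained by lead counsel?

Fee base is the gross recovery, $1,326,000; costs are reimbursed separately.
The matter resolved before a demand letter was sent, so the 21% rate applies.
$1,326,000 × 21% = $278,460.00
$278,460.00 exceeds the $202,000 cap, so the fee is capped at $202,000.00.
Referral share: 29.5% of $202,000.00 = $59,590.00; lead counsel retains $202,000.00 − $59,590.00 = $142,410.00.

$142,410.00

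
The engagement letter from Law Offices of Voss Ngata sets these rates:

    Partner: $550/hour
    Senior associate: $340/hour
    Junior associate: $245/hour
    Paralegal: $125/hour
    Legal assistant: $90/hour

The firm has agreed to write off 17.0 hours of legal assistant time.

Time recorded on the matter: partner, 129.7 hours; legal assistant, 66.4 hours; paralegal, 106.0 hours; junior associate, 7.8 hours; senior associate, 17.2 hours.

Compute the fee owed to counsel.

$96,790.00

Partner: 129.7 × $550 = $71,335.00
Senior associate: 17.2 × $340 = $5,848.00
Junior associate: 7.8 × $245 = $1,911.00
Paralegal: 106.0 × $125 = $13,250.00
Legal assistant: 66.4 × $90 = $5,976.00
Subtotal: $98,320.00
Write-off: 17.0 × $90 = $1,530.00
Total: $98,320.00 − $1,530.00 = $96,790.00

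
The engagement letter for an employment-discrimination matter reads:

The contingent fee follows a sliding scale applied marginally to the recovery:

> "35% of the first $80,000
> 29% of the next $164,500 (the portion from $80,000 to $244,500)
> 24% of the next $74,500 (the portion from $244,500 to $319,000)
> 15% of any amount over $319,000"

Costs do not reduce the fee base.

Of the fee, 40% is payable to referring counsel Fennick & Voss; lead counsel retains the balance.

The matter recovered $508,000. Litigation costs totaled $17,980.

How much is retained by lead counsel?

$73,161.00

Fee base is the gross recovery, $508,000; costs are reimbursed separately.
First $80,000 at 35% = $28,000.00
Next $164,500 at 29% = $47,705.00
Next $74,500 at 24% = $17,880.00
Remaining $189,000 at 15% = $28,350.00
Fee: $28,000.00 + $47,705.00 + $17,880.00 + $28,350.00 = $121,935.00
Referral share: 40% of $121,935.00 = $48,774.00; lead counsel retains $121,935.00 − $48,774.00 = $73,161.00.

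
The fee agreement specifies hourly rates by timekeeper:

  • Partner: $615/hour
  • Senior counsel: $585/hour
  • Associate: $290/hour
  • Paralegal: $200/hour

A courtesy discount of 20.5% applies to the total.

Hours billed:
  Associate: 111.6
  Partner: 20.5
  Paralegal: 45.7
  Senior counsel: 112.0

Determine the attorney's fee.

Partner: 20.5 × $615 = $12,607.50
Senior counsel: 112.0 × $585 = $65,520.00
Associate: 111.6 × $290 = $32,364.00
Paralegal: 45.7 × $200 = $9,140.00
Subtotal: $119,631.50
Less 20.5% discount: −$24,524.46
Total: $119,631.50 − $24,524.46 = $95,107.04

$95,107.04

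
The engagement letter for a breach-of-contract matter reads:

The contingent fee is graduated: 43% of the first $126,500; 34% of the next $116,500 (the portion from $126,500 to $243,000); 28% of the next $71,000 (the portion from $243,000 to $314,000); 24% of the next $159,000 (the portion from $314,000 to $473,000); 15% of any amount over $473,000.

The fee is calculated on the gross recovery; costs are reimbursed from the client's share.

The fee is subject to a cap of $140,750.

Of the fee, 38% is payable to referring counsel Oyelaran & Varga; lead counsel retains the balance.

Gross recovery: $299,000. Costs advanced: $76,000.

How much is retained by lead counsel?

Fee base is the gross recovery, $299,000; costs are reimbursed separately.
First $126,500 at 43% = $54,395.00
Next $116,500 at 34% = $39,610.00
Remaining $56,000 at 28% = $15,680.00
Fee: $54,395.00 + $39,610.00 + $15,680.00 = $109,685.00
$109,685.00 is under the $140,750 cap.
Referral share: 38% of $109,685.00 = $41,680.30; lead counsel retains $109,685.00 − $41,680.30 = $68,004.70.

$68,004.70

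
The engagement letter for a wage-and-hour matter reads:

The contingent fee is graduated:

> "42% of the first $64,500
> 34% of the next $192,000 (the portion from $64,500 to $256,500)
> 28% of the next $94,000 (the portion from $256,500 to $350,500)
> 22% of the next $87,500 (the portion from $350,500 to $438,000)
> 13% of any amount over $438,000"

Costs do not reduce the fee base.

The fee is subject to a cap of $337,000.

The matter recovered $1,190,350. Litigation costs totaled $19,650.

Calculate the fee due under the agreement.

$235,745.50

Fee base is the gross recovery, $1,190,350; costs are reimbursed separately.
First $64,500 at 42% = $27,090.00
Next $192,000 at 34% = $65,280.00
Next $94,000 at 28% = $26,320.00
Next $87,500 at 22% = $19,250.00
Remaining $752,350 at 13% = $97,805.50
Fee: $27,090.00 + $65,280.00 + $26,320.00 + $19,250.00 + $97,805.50 = $235,745.50
$235,745.50 is under the $337,000 cap.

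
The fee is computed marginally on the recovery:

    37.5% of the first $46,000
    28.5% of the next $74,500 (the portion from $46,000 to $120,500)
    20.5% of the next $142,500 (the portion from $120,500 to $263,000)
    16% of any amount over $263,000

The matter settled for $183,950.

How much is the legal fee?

$51,489.75

First $46,000 at 37.5% = $17,250.00
Next $74,500 at 28.5% = $21,232.50
Remaining $63,450 at 20.5% = $13,007.25
Fee: $17,250.00 + $21,232.50 + $13,007.25 = $51,489.75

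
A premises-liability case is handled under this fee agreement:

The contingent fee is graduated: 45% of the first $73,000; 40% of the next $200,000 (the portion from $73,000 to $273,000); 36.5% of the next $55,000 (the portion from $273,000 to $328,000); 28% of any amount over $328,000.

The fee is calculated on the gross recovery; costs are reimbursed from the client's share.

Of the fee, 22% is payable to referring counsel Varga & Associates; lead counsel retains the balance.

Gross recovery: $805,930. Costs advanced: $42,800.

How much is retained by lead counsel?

$208,061.41

Fee base is the gross recovery, $805,930; costs are reimbursed separately.
First $73,000 at 45% = $32,850.00
Next $200,000 at 40% = $80,000.00
Next $55,000 at 36.5% = $20,075.00
Remaining $477,930 at 28% = $133,820.40
Fee: $32,850.00 + $80,000.00 + $20,075.00 + $133,820.40 = $266,745.40
Referral share: 22% of $266,745.40 = $58,683.99; lead counsel retains $266,745.40 − $58,683.99 = $208,061.41.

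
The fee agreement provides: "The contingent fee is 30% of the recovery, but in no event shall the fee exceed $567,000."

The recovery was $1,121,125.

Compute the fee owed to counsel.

30% of $1,121,125 = $336,337.50
That is under the $567,000 cap.

$336,337.50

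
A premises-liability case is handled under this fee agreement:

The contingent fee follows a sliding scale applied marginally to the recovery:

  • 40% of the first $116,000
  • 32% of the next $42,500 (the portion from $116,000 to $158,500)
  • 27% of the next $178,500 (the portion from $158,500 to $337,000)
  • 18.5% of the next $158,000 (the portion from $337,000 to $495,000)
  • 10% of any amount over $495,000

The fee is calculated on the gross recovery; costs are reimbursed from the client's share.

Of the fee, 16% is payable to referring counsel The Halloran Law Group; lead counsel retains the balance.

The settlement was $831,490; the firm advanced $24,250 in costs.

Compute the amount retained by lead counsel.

Fee base is the gross recovery, $831,490; costs are reimbursed separately.
First $116,000 at 40% = $46,400.00
Next $42,500 at 32% = $13,600.00
Next $178,500 at 27% = $48,195.00
Next $158,000 at 18.5% = $29,230.00
Remaining $336,490 at 10% = $33,649.00
Fee: $46,400.00 + $13,600.00 + $48,195.00 + $29,230.00 + $33,649.00 = $171,074.00
Referral share: 16% of $171,074.00 = $27,371.84; lead counsel retains $171,074.00 − $27,371.84 = $143,702.16.

$143,702.16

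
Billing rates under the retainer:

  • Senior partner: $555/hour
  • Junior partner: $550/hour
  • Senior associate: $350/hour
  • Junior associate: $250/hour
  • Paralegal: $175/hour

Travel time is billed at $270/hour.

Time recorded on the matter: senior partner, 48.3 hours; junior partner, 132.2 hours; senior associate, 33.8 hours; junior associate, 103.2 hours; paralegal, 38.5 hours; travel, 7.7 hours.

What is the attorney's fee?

Senior partner: 48.3 × $555 = $26,806.50
Junior partner: 132.2 × $550 = $72,710.00
Senior associate: 33.8 × $350 = $11,830.00
Junior associate: 103.2 × $250 = $25,800.00
Paralegal: 38.5 × $175 = $6,737.50
Subtotal: $26,806.50 + $72,710.00 + $11,830.00 + $25,800.00 + $6,737.50 = $143,884.00
Travel: 7.7 × $270 = $2,079.00
Total: $143,884.00 + $2,079.00 = $145,963.00

$145,963.00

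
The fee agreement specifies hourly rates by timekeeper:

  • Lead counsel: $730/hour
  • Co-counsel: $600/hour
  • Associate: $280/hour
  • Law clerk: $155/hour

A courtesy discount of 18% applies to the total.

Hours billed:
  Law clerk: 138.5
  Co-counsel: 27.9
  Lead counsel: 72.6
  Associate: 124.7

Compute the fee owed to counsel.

Lead counsel: 72.6 × $730 = $52,998.00
Co-counsel: 27.9 × $600 = $16,740.00
Associate: 124.7 × $280 = $34,916.00
Law clerk: 138.5 × $155 = $21,467.50
Subtotal: $126,121.50
Less 18% discount: −$22,701.87
Total: $126,121.50 − $22,701.87 = $103,419.63

$103,419.63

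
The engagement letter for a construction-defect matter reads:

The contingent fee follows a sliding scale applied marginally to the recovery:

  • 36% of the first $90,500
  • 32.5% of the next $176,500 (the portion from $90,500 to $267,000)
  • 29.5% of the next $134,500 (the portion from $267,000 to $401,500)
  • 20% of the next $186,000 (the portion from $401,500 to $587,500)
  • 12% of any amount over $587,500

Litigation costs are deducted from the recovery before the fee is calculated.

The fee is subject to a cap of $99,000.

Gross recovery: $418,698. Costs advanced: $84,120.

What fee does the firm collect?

Fee base (net of costs): $418,698 − $84,120 = $334,578
First $90,500 at 36% = $32,580.00
Next $176,500 at 32.5% = $57,362.50
Remaining $67,578 at 29.5% = $19,935.51
Fee: $32,580.00 + $57,362.50 + $19,935.51 = $109,878.01
$109,878.01 exceeds the $99,000 cap, so the fee is capped at $99,000.00.

$99,000.00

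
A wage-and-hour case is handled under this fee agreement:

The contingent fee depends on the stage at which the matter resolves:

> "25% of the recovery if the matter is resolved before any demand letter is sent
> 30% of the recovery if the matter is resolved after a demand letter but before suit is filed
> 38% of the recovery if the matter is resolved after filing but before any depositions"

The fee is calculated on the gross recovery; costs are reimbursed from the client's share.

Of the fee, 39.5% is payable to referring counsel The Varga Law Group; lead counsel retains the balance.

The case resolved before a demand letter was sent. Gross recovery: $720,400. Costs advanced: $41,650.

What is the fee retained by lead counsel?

Fee base is the gross recovery, $720,400; costs are reimbursed separately.
The matter resolved before a demand letter was sent, so the 25% rate applies.
$720,400 × 25% = $180,100.00
Referral share: 39.5% of $180,100.00 = $71,139.50; lead counsel retains $180,100.00 − $71,139.50 = $108,960.50.

$108,960.50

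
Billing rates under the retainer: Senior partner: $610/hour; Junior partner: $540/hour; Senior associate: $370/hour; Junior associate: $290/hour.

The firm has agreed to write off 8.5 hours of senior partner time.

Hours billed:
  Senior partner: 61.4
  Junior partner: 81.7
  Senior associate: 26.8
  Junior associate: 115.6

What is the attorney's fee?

$119,827.00

Senior partner: 61.4 × $610 = $37,454.00
Junior partner: 81.7 × $540 = $44,118.00
Senior associate: 26.8 × $370 = $9,916.00
Junior associate: 115.6 × $290 = $33,524.00
Subtotal: $125,012.00
Write-off: 8.5 × $610 = $5,185.00
Total: $125,012.00 − $5,185.00 = $119,827.00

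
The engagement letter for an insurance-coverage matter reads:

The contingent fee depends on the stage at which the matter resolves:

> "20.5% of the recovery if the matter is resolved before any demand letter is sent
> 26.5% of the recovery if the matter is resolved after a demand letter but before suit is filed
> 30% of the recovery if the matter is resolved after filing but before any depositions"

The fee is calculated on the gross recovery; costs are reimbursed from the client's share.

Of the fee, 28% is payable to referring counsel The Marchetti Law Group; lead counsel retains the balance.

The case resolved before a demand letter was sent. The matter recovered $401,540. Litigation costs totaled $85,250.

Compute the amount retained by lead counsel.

Fee base is the gross recovery, $401,540; costs are reimbursed separately.
The matter resolved before a demand letter was sent, so the 20.5% rate applies.
$401,540 × 20.5% = $82,315.70
Referral share: 28% of $82,315.70 = $23,048.40; lead counsel retains $82,315.70 − $23,048.40 = $59,267.30.

$59,267.30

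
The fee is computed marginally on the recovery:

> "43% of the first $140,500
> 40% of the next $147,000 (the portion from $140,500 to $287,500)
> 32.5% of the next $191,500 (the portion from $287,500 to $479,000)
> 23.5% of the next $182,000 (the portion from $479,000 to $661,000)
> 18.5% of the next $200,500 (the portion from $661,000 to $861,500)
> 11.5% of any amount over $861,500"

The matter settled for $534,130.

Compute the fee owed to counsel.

First $140,500 at 43% = $60,415.00
Next $147,000 at 40% = $58,800.00
Next $191,500 at 32.5% = $62,237.50
Remaining $55,130 at 23.5% = $12,955.55
Fee: $60,415.00 + $58,800.00 + $62,237.50 + $12,955.55 = $194,408.05

$194,408.05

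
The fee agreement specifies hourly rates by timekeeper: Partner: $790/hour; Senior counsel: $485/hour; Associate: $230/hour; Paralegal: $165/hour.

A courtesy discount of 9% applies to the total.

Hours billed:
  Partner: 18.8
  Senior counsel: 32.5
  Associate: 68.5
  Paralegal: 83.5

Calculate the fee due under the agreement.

$54,733.77

Partner: 18.8 × $790 = $14,852.00
Senior counsel: 32.5 × $485 = $15,762.50
Associate: 68.5 × $230 = $15,755.00
Paralegal: 83.5 × $165 = $13,777.50
Subtotal: $60,147.00
Less 9% discount: −$5,413.23
Total: $60,147.00 − $5,413.23 = $54,733.77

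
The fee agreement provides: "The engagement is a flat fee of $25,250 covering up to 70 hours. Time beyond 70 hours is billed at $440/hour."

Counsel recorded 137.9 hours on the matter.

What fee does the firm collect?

Flat fee: $25,250.00
Excess hours: 137.9 − 70 = 67.9
Overrun: 67.9 × $440 = $29,876.00
Total: $25,250.00 + $29,876.00 = $55,126.00

$55,126.00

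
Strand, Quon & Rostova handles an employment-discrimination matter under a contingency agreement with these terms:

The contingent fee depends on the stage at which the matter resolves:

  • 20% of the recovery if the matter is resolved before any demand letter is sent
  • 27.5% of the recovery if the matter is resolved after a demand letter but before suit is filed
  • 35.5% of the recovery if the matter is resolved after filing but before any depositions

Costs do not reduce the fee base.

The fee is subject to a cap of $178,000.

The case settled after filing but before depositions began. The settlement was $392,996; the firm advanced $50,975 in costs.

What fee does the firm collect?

Fee base is the gross recovery, $392,996; costs are reimbursed separately.
The matter settled after filing but before depositions began, so the 35.5% rate applies.
$392,996 × 35.5% = $139,513.58
$139,513.58 is under the $178,000 cap.

$139,513.58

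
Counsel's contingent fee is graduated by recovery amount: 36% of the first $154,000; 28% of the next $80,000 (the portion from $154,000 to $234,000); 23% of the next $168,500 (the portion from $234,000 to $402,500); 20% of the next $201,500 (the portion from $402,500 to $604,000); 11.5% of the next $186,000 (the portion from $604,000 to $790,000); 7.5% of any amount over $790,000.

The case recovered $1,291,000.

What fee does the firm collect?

$215,860.00

First $154,000 at 36% = $55,440.00
Next $80,000 at 28% = $22,400.00
Next $168,500 at 23% = $38,755.00
Next $201,500 at 20% = $40,300.00
Next $186,000 at 11.5% = $21,390.00
Remaining $501,000 at 7.5% = $37,575.00
Fee: $55,440.00 + $22,400.00 + $38,755.00 + $40,300.00 + $21,390.00 + $37,575.00 = $215,860.00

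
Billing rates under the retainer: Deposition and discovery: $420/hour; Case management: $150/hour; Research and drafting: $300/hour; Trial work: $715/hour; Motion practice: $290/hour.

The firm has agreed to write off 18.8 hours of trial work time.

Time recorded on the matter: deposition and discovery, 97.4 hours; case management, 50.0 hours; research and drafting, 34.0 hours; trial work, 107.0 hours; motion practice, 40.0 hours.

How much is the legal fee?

$133,271.00

Deposition and discovery: 97.4 × $420 = $40,908.00
Case management: 50.0 × $150 = $7,500.00
Research and drafting: 34.0 × $300 = $10,200.00
Trial work: 107.0 × $715 = $76,505.00
Motion practice: 40.0 × $290 = $11,600.00
Subtotal: $146,713.00
Write-off: 18.8 × $715 = $13,442.00
Total: $146,713.00 − $13,442.00 = $133,271.00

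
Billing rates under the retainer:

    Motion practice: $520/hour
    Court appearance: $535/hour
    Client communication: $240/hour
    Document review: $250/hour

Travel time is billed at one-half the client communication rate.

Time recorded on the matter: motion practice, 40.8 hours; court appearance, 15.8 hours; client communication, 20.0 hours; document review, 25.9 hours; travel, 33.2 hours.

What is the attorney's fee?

Motion practice: 40.8 × $520 = $21,216.00
Court appearance: 15.8 × $535 = $8,453.00
Client communication: 20.0 × $240 = $4,800.00
Document review: 25.9 × $250 = $6,475.00
Subtotal: $21,216.00 + $8,453.00 + $4,800.00 + $6,475.00 = $40,944.00
Travel: 33.2 × ($240 ÷ 2) = 33.2 × $120.00 = $3,984.00
Total: $40,944.00 + $3,984.00 = $44,928.00

$44,928.00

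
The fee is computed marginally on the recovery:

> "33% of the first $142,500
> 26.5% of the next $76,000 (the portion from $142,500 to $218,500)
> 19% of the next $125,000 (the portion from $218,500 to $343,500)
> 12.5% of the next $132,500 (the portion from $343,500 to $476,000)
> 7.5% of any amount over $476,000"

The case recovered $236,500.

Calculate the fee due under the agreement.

First $142,500 at 33% = $47,025.00
Next $76,000 at 26.5% = $20,140.00
Remaining $18,000 at 19% = $3,420.00
Fee: $47,025.00 + $20,140.00 + $3,420.00 = $70,585.00

$70,585.00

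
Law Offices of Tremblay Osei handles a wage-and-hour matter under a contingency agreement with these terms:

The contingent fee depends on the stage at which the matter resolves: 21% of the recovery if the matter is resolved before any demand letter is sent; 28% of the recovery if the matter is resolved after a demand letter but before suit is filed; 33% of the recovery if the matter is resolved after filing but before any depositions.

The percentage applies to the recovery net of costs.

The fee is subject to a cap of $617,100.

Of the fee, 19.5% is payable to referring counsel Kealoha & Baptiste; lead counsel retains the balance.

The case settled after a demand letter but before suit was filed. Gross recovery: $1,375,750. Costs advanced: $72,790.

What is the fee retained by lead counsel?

$293,687.18

Fee base (net of costs): $1,375,750 − $72,790 = $1,302,960
The matter settled after a demand letter but before suit was filed, so the 28% rate applies.
$1,302,960 × 28% = $364,828.80
$364,828.80 is under the $617,100 cap.
Referral share: 19.5% of $364,828.80 = $71,141.62; lead counsel retains $364,828.80 − $71,141.62 = $293,687.18.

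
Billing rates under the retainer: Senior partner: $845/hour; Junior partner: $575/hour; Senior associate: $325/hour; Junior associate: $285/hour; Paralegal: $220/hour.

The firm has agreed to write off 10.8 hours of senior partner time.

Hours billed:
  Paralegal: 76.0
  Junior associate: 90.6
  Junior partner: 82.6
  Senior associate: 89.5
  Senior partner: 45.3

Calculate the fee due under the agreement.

$148,276.00

Senior partner: 45.3 × $845 = $38,278.50
Junior partner: 82.6 × $575 = $47,495.00
Senior associate: 89.5 × $325 = $29,087.50
Junior associate: 90.6 × $285 = $25,821.00
Paralegal: 76.0 × $220 = $16,720.00
Subtotal: $157,402.00
Write-off: 10.8 × $845 = $9,126.00
Total: $157,402.00 − $9,126.00 = $148,276.00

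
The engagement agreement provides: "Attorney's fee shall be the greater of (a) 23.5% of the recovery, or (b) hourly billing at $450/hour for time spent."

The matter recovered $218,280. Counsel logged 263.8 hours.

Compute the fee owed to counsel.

$118,710.00

(a) 23.5% of $218,280 = $51,295.80
(b) 263.8 × $450 = $118,710.00
The greater is (b): $118,710.00.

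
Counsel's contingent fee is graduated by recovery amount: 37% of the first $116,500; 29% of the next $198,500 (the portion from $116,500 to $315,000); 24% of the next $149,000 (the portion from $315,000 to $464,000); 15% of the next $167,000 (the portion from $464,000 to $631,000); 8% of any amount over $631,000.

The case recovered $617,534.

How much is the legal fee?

$159,460.10

First $116,500 at 37% = $43,105.00
Next $198,500 at 29% = $57,565.00
Next $149,000 at 24% = $35,760.00
Remaining $153,534 at 15% = $23,030.10
Fee: $43,105.00 + $57,565.00 + $35,760.00 + $23,030.10 = $159,460.10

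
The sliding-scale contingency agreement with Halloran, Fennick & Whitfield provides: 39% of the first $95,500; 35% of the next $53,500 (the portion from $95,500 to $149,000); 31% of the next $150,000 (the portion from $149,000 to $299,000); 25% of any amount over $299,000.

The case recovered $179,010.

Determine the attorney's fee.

First $95,500 at 39% = $37,245.00
Next $53,500 at 35% = $18,725.00
Remaining $30,010 at 31% = $9,303.10
Fee: $37,245.00 + $18,725.00 + $9,303.10 = $65,273.10

$65,273.10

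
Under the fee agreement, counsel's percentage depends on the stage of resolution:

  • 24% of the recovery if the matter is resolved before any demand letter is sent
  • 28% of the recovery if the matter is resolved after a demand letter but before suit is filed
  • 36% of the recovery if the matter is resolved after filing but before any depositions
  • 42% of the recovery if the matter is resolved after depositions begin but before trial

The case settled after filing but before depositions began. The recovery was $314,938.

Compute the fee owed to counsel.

The matter settled after filing but before depositions began, so the 36% rate applies.
$314,938 × 36% = $113,377.68

$113,377.68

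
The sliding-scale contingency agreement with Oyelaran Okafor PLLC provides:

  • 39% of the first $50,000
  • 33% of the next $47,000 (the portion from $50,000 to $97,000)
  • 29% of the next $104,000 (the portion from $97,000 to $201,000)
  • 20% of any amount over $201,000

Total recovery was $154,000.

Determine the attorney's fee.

First $50,000 at 39% = $19,500.00
Next $47,000 at 33% = $15,510.00
Remaining $57,000 at 29% = $16,530.00
Fee: $19,500.00 + $15,510.00 + $16,530.00 = $51,540.00

$51,540.00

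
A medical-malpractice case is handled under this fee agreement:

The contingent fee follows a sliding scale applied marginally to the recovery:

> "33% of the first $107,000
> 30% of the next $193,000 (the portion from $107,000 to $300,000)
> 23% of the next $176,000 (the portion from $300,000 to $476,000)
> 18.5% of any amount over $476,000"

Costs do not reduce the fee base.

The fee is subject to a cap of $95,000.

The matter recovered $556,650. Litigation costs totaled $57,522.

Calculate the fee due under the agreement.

$95,000.00

Fee base is the gross recovery, $556,650; costs are reimbursed separately.
First $107,000 at 33% = $35,310.00
Next $193,000 at 30% = $57,900.00
Next $176,000 at 23% = $40,480.00
Remaining $80,650 at 18.5% = $14,920.25
Fee: $35,310.00 + $57,900.00 + $40,480.00 + $14,920.25 = $148,610.25
$148,610.25 exceeds the $95,000 cap, so the fee is capped at $95,000.00.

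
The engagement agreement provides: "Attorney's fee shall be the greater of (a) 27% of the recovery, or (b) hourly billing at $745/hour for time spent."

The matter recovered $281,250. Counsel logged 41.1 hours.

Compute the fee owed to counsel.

$75,937.50

(a) 27% of $281,250 = $75,937.50
(b) 41.1 × $745 = $30,619.50
The greater is (a): $75,937.50.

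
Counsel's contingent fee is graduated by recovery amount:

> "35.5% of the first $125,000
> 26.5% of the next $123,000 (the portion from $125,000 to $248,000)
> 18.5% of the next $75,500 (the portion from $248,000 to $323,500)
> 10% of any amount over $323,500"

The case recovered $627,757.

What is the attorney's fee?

$121,363.20

First $125,000 at 35.5% = $44,375.00
Next $123,000 at 26.5% = $32,595.00
Next $75,500 at 18.5% = $13,967.50
Remaining $304,257 at 10% = $30,425.70
Fee: $44,375.00 + $32,595.00 + $13,967.50 + $30,425.70 = $121,363.20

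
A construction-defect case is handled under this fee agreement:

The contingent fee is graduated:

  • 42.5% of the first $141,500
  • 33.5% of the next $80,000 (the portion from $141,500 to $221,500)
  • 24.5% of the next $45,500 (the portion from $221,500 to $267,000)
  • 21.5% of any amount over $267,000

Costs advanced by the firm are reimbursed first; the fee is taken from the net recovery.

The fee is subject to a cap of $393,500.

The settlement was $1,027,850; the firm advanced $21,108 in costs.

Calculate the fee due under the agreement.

Fee base (net of costs): $1,027,850 − $21,108 = $1,006,742
First $141,500 at 42.5% = $60,137.50
Next $80,000 at 33.5% = $26,800.00
Next $45,500 at 24.5% = $11,147.50
Remaining $739,742 at 21.5% = $159,044.53
Fee: $60,137.50 + $26,800.00 + $11,147.50 + $159,044.53 = $257,129.53
$257,129.53 is under the $393,500 cap.

$257,129.53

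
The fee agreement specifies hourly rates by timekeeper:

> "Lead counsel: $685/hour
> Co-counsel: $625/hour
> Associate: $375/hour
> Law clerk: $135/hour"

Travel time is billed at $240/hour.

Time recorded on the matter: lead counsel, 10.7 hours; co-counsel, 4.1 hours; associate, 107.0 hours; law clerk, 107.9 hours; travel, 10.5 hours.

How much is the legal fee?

Lead counsel: 10.7 × $685 = $7,329.50
Co-counsel: 4.1 × $625 = $2,562.50
Associate: 107.0 × $375 = $40,125.00
Law clerk: 107.9 × $135 = $14,566.50
Subtotal: $7,329.50 + $2,562.50 + $40,125.00 + $14,566.50 = $64,583.50
Travel: 10.5 × $240 = $2,520.00
Total: $64,583.50 + $2,520.00 = $67,103.50

$67,103.50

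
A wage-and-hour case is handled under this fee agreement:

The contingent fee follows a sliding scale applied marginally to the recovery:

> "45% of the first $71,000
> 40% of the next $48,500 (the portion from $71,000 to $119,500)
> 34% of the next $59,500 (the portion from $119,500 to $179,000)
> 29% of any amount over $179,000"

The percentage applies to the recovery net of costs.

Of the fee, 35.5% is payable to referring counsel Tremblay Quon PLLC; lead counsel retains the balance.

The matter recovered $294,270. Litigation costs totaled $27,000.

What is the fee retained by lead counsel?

$62,680.00

Fee base (net of costs): $294,270 − $27,000 = $267,270
First $71,000 at 45% = $31,950.00
Next $48,500 at 40% = $19,400.00
Next $59,500 at 34% = $20,230.00
Remaining $88,270 at 29% = $25,598.30
Fee: $31,950.00 + $19,400.00 + $20,230.00 + $25,598.30 = $97,178.30
Referral share: 35.5% of $97,178.30 = $34,498.30; lead counsel retains $97,178.30 − $34,498.30 = $62,680.00.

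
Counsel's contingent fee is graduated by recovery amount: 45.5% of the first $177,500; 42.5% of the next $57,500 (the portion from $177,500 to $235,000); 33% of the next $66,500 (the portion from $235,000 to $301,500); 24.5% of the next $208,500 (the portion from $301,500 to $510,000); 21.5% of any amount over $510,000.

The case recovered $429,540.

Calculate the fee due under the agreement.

First $177,500 at 45.5% = $80,762.50
Next $57,500 at 42.5% = $24,437.50
Next $66,500 at 33% = $21,945.00
Remaining $128,040 at 24.5% = $31,369.80
Fee: $80,762.50 + $24,437.50 + $21,945.00 + $31,369.80 = $158,514.80

$158,514.80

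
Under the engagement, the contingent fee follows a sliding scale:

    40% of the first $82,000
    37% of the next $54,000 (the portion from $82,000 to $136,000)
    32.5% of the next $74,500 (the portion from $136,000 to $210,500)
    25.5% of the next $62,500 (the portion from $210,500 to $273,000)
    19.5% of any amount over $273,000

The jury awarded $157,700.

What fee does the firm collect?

First $82,000 at 40% = $32,800.00
Next $54,000 at 37% = $19,980.00
Remaining $21,700 at 32.5% = $7,052.50
Fee: $32,800.00 + $19,980.00 + $7,052.50 = $59,832.50

$59,832.50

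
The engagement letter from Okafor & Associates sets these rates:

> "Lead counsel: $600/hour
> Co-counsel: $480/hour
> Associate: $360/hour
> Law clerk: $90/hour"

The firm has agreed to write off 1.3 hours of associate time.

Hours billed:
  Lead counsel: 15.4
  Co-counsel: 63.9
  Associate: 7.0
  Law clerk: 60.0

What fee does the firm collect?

Lead counsel: 15.4 × $600 = $9,240.00
Co-counsel: 63.9 × $480 = $30,672.00
Associate: 7.0 × $360 = $2,520.00
Law clerk: 60.0 × $90 = $5,400.00
Subtotal: $47,832.00
Write-off: 1.3 × $360 = $468.00
Total: $47,832.00 − $468.00 = $47,364.00

$47,364.00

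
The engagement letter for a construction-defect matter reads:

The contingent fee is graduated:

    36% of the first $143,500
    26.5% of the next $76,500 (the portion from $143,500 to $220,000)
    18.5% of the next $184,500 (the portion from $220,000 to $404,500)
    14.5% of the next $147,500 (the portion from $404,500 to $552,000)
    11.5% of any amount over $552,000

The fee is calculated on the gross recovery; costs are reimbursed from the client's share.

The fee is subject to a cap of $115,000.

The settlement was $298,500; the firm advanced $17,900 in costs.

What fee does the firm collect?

$86,455.00

Fee base is the gross recovery, $298,500; costs are reimbursed separately.
First $143,500 at 36% = $51,660.00
Next $76,500 at 26.5% = $20,272.50
Remaining $78,500 at 18.5% = $14,522.50
Fee: $51,660.00 + $20,272.50 + $14,522.50 = $86,455.00
$86,455.00 is under the $115,000 cap.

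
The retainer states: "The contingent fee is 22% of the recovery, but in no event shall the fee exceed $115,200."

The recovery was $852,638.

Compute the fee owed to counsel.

$115,200.00

22% of $852,638 = $187,580.36
That exceeds the $115,200 cap, so the fee is capped at $115,200.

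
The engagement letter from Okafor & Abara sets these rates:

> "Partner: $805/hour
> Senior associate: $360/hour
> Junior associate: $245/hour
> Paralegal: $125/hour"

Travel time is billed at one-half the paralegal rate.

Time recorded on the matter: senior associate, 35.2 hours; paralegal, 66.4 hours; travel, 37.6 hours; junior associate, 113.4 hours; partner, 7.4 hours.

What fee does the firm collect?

Partner: 7.4 × $805 = $5,957.00
Senior associate: 35.2 × $360 = $12,672.00
Junior associate: 113.4 × $245 = $27,783.00
Paralegal: 66.4 × $125 = $8,300.00
Subtotal: $5,957.00 + $12,672.00 + $27,783.00 + $8,300.00 = $54,712.00
Travel: 37.6 × ($125 ÷ 2) = 37.6 × $62.50 = $2,350.00
Total: $54,712.00 + $2,350.00 = $57,062.00

$57,062.00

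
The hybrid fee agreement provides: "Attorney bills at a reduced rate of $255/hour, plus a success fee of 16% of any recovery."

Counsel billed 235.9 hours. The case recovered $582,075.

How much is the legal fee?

$153,286.50

Hourly: 235.9 × $255 = $60,154.50
Success fee: 16% of $582,075 = $93,132.00
Total: $60,154.50 + $93,132.00 = $153,286.50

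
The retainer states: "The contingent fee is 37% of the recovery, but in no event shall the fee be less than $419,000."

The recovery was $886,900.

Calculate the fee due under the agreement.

37% of $886,900 = $328,153.00
That is below the $419,000 minimum, so the minimum applies.

$419,000.00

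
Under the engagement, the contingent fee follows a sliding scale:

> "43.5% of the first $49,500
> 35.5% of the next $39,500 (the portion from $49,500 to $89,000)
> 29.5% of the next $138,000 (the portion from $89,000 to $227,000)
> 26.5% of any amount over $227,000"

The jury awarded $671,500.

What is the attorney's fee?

First $49,500 at 43.5% = $21,532.50
Next $39,500 at 35.5% = $14,022.50
Next $138,000 at 29.5% = $40,710.00
Remaining $444,500 at 26.5% = $117,792.50
Fee: $21,532.50 + $14,022.50 + $40,710.00 + $117,792.50 = $194,057.50

$194,057.50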